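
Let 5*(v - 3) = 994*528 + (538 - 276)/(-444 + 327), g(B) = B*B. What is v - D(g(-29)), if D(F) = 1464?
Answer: 60550397/585 ≈ 1.0351e+5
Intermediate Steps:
g(B) = B²
v = 61406837/585 (v = 3 + (994*528 + (538 - 276)/(-444 + 327))/5 = 3 + (524832 + 262/(-117))/5 = 3 + (524832 + 262*(-1/117))/5 = 3 + (524832 - 262/117)/5 = 3 + (⅕)*(61405082/117) = 3 + 61405082/585 = 61406837/585 ≈ 1.0497e+5)
v - D(g(-29)) = 61406837/585 - 1*1464 = 61406837/585 - 1464 = 60550397/585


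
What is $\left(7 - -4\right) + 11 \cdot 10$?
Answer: $121$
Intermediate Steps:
$\left(7 - -4\right) + 11 \cdot 10 = \left(7 + 4\right) + 110 = 11 + 110 = 121$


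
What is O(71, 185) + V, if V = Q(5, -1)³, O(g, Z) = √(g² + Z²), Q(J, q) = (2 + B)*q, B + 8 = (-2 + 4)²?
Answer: 8 + √39266 ≈ 206.16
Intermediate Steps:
B = -4 (B = -8 + (-2 + 4)² = -8 + 2² = -8 + 4 = -4)
Q(J, q) = -2*q (Q(J, q) = (2 - 4)*q = -2*q)
O(g, Z) = √(Z² + g²)
V = 8 (V = (-2*(-1))³ = 2³ = 8)
O(71, 185) + V = √(185² + 71²) + 8 = √(34225 + 5041) + 8 = √39266 + 8 = 8 + √39266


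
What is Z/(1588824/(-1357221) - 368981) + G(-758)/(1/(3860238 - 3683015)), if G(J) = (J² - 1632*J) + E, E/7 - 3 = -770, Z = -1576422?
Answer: 53435869670501275567129/166930116875 ≈ 3.2011e+11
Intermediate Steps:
E = -5369 (E = 21 + 7*(-770) = 21 - 5390 = -5369)
G(J) = -5369 + J² - 1632*J (G(J) = (J² - 1632*J) - 5369 = -5369 + J² - 1632*J)
Z/(1588824/(-1357221) - 368981) + G(-758)/(1/(3860238 - 3683015)) = -1576422/(1588824/(-1357221) - 368981) + (-5369 + (-758)² - 1632*(-758))/(1/(3860238 - 3683015)) = -1576422/(1588824*(-1/1357221) - 368981) + (-5369 + 574564 + 1237056)/(1/177223) = -1576422/(-529608/452407 - 368981) + 1806251/(1/177223) = -1576422/(-166930116875/452407) + 1806251*177223 = -1576422*(-452407/166930116875) + 320109220973 = 713184347754/166930116875 + 320109220973 = 53435869670501275567129/166930116875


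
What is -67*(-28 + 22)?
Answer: 402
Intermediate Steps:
-67*(-28 + 22) = -67*(-6) = 402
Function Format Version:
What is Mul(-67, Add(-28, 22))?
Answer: 402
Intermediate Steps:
Mul(-67, Add(-28, 22)) = Mul(-67, -6) = 402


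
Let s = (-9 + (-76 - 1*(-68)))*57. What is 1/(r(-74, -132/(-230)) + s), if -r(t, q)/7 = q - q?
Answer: -1/969 ≈ -0.0010320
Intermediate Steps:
r(t, q) = 0 (r(t, q) = -7*(q - q) = -7*0 = 0)
s = -969 (s = (-9 + (-76 + 68))*57 = (-9 - 8)*57 = -17*57 = -969)
1/(r(-74, -132/(-230)) + s) = 1/(0 - 969) = 1/(-969) = -1/969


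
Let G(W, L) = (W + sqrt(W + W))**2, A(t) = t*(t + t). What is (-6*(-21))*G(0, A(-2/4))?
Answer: 0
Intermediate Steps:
A(t) = 2*t**2 (A(t) = t*(2*t) = 2*t**2)
G(W, L) = (W + sqrt(2)*sqrt(W))**2 (G(W, L) = (W + sqrt(2*W))**2 = (W + sqrt(2)*sqrt(W))**2)
(-6*(-21))*G(0, A(-2/4)) = (-6*(-21))*(0 + sqrt(2)*sqrt(0))**2 = 126*(0 + sqrt(2)*0)**2 = 126*(0 + 0)**2 = 126*0**2 = 126*0 = 0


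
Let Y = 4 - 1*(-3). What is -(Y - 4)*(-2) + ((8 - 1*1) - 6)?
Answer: 7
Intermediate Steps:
Y = 7 (Y = 4 + 3 = 7)
-(Y - 4)*(-2) + ((8 - 1*1) - 6) = -(7 - 4)*(-2) + ((8 - 1*1) - 6) = -3*(-2) + ((8 - 1) - 6) = -1*(-6) + (7 - 6) = 6 + 1 = 7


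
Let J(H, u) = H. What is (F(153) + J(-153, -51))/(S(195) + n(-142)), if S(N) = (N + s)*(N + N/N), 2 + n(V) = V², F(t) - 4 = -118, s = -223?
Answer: -267/14674 ≈ -0.018195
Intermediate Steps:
F(t) = -114 (F(t) = 4 - 118 = -114)
n(V) = -2 + V²
S(N) = (1 + N)*(-223 + N) (S(N) = (N - 223)*(N + N/N) = (-223 + N)*(N + 1) = (-223 + N)*(1 + N) = (1 + N)*(-223 + N))
(F(153) + J(-153, -51))/(S(195) + n(-142)) = (-114 - 153)/((-223 + 195² - 222*195) + (-2 + (-142)²)) = -267/((-223 + 38025 - 43290) + (-2 + 20164)) = -267/(-5488 + 20162) = -267/14674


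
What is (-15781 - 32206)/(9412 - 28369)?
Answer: 47987/18957 ≈ 2.5314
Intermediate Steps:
(-15781 - 32206)/(9412 - 28369) = -47987/(-18957) = -47987*(-1/18957) = 47987/18957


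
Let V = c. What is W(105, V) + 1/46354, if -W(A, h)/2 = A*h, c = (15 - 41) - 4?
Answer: 292030201/46354 ≈ 6300.0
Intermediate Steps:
c = -30 (c = -26 - 4 = -30)
V = -30
W(A, h) = -2*A*h
W(105, V) + 1/46354 = -2*105*(-30) + 1/46354 = 6300 + 1/46354 = 292030201/46354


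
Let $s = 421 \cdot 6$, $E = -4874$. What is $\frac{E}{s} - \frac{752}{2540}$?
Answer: $- \frac{1784939}{802005} \approx -2.2256$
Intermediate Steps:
$s = 2526$
$\frac{E}{s} - \frac{752}{2540} = - \frac{4874}{2526} - \frac{752}{2540} = \left(-4874\right) \frac{1}{2526} - \frac{188}{635} = - \frac{2437}{1263} - \frac{188}{635} = - \frac{1784939}{802005}$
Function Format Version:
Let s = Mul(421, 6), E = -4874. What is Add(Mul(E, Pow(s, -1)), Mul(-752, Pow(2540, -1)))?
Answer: Rational(-1784939, 802005) ≈ -2.2256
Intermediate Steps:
s = 2526
Add(Mul(E, Pow(s, -1)), Mul(-752, Pow(2540, -1))) = Add(Mul(-4874, Pow(2526, -1)), Mul(-752, Pow(2540, -1))) = Add(Mul(-4874, Rational(1, 2526)), Mul(-752, Rational(1, 2540))) = Add(Rational(-2437, 1263), Rational(-188, 635)) = Rational(-1784939, 802005)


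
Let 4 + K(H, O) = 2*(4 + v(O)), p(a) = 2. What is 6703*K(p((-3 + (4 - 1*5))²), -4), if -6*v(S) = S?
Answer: 107248/3 ≈ 35749.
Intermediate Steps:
v(S) = -S/6
K(H, O) = 4 - O/3 (K(H, O) = -4 + 2*(4 - O/6) = -4 + (8 - O/3) = 4 - O/3)
6703*K(p((-3 + (4 - 1*5))²), -4) = 6703*(4 - ⅓*(-4)) = 6703*(4 + 4/3) = 6703*(16/3) = 107248/3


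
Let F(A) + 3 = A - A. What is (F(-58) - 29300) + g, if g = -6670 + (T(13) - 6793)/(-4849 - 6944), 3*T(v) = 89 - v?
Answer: -1272668464/35379 ≈ -35972.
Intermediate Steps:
T(v) = 89/3 - v/3 (T(v) = (89 - v)/3 = 89/3 - v/3)
F(A) = -3 (F(A) = -3 + (A - A) = -3 + 0 = -3)
g = -235957627/35379 (g = -6670 + ((89/3 - ⅓*13) - 6793)/(-4849 - 6944) = -6670 + ((89/3 - 13/3) - 6793)/(-11793) = -6670 + (76/3 - 6793)*(-1/11793) = -6670 - 20303/3*(-1/11793) = -6670 + 20303/35379 = -235957627/35379 ≈ -6669.4)
(F(-58) - 29300) + g = (-3 - 29300) - 235957627/35379 = -29303 - 235957627/35379 = -1272668464/35379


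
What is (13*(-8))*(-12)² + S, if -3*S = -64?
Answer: -44864/3 ≈ -14955.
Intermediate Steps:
S = 64/3 (S = -⅓*(-64) = 64/3 ≈ 21.333)
(13*(-8))*(-12)² + S = (13*(-8))*(-12)² + 64/3 = -104*144 + 64/3 = -14976 + 64/3 = -44864/3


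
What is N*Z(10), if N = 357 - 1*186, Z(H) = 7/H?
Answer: 1197/10 ≈ 119.70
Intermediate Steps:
N = 171 (N = 357 - 186 = 171)
N*Z(10) = 171*(7/10) = 1197/10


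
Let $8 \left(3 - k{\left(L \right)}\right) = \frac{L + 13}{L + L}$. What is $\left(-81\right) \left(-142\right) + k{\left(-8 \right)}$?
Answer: $\frac{1472645}{128} \approx 11505.0$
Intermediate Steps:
$k{\left(L \right)} = 3 - \frac{13 + L}{16 L}$ ($k{\left(L \right)} = 3 - \frac{\left(L + 13\right) \frac{1}{L + L}}{8} = 3 - \frac{\left(13 + L\right) \frac{1}{2 L}}{8} = 3 - \frac{\frac{1}{2} \frac{1}{L} \left(13 + L\right)}{8} = 3 - \frac{13 + L}{16 L}$)
$\left(-81\right) \left(-142\right) + k{\left(-8 \right)} = \left(-81\right) \left(-142\right) + \frac{-13 + 47 \left(-8\right)}{16 \left(-8\right)} = 11502 + \frac{1}{16} \left(- \frac{1}{8}\right) \left(-13 - 376\right) = 11502 + \frac{1}{16} \left(- \frac{1}{8}\right) \left(-389\right) = 11502 + \frac{389}{128} = \frac{1472645}{128}$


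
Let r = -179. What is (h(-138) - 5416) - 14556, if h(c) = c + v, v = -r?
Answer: -19931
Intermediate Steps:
v = 179 (v = -1*(-179) = 179)
h(c) = 179 + c (h(c) = c + 179 = 179 + c)
(h(-138) - 5416) - 14556 = ((179 - 138) - 5416) - 14556 = (41 - 5416) - 14556 = -5375 - 14556 = -19931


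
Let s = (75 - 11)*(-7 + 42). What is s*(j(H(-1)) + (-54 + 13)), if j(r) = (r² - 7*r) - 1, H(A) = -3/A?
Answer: -120960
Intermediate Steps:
j(r) = -1 + r² - 7*r
s = 2240 (s = 64*35 = 2240)
s*(j(H(-1)) + (-54 + 13)) = 2240*((-1 + (-3/(-1))² - (-21)/(-1)) + (-54 + 13)) = 2240*((-1 + (-3*(-1))² - (-21)*(-1)) - 41) = 2240*((-1 + 3² - 7*3) - 41) = 2240*((-1 + 9 - 21) - 41) = 2240*(-13 - 41) = 2240*(-54) = -120960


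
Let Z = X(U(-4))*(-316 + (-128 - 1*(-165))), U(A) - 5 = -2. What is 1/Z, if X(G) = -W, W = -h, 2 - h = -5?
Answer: -1/1953 ≈ -0.00051203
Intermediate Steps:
h = 7 (h = 2 - 1*(-5) = 2 + 5 = 7)
U(A) = 3 (U(A) = 5 - 2 = 3)
W = -7 (W = -1*7 = -7)
X(G) = 7 (X(G) = -1*(-7) = 7)
Z = -1953 (Z = 7*(-316 + (-128 - 1*(-165))) = 7*(-316 + (-128 + 165)) = 7*(-316 + 37) = 7*(-279) = -1953)
1/Z = 1/(-1953) = -1/1953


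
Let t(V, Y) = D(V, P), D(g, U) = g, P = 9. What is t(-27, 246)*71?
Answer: -1917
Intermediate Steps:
t(V, Y) = V
t(-27, 246)*71 = -27*71 = -1917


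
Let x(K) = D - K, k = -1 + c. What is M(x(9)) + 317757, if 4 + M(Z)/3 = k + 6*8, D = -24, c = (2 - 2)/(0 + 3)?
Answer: 317886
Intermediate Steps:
c = 0 (c = 0/3 = 0*(1/3) = 0)
k = -1 (k = -1 + 0 = -1)
x(K) = -24 - K
M(Z) = 129 (M(Z) = -12 + 3*(-1 + 6*8) = -12 + 3*(-1 + 48) = -12 + 3*47 = -12 + 141 = 129)
M(x(9)) + 317757 = 129 + 317757 = 317886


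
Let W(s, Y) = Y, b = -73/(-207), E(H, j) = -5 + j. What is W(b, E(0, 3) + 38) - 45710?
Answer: -45674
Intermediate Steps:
b = 73/207 (b = -73*(-1/207) = 73/207 ≈ 0.35266)
W(b, E(0, 3) + 38) - 45710 = ((-5 + 3) + 38) - 45710 = (-2 + 38) - 45710 = 36 - 45710 = -45674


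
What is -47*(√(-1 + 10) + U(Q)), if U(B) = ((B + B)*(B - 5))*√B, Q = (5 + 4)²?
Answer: -5208117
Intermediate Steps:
Q = 81 (Q = 9² = 81)
U(B) = 2*B^(3/2)*(-5 + B) (U(B) = ((2*B)*(-5 + B))*√B = (2*B*(-5 + B))*√B = 2*B^(3/2)*(-5 + B))
-47*(√(-1 + 10) + U(Q)) = -47*(√(-1 + 10) + 2*81^(3/2)*(-5 + 81)) = -47*(√9 + 2*729*76) = -47*(3 + 110808) = -47*110811 = -5208117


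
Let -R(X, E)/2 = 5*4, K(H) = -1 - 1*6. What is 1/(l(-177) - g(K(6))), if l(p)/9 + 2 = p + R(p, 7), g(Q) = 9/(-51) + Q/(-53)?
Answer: -901/1775831 ≈ -0.00050737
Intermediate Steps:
K(H) = -7 (K(H) = -1 - 6 = -7)
R(X, E) = -40 (R(X, E) = -10*4 = -2*20 = -40)
g(Q) = -3/17 - Q/53 (g(Q) = 9*(-1/51) + Q*(-1/53) = -3/17 - Q/53)
l(p) = -378 + 9*p (l(p) = -18 + 9*(p - 40) = -18 + 9*(-40 + p) = -18 + (-360 + 9*p) = -378 + 9*p)
1/(l(-177) - g(K(6))) = 1/((-378 + 9*(-177)) - (-3/17 - 1/53*(-7))) = 1/((-378 - 1593) - (-3/17 + 7/53)) = 1/(-1971 - 1*(-40/901)) = 1/(-1971 + 40/901) = 1/(-1775831/901) = -901/1775831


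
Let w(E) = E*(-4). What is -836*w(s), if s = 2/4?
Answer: 1672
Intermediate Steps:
s = ½ (s = 2*(¼) = ½ ≈ 0.50000)
w(E) = -4*E
-836*w(s) = -(-3344)/2 = -836*(-2) = 1672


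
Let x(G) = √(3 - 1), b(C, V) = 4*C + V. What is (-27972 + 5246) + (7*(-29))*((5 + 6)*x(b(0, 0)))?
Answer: -22726 - 2233*√2 ≈ -25884.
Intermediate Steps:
b(C, V) = V + 4*C
x(G) = √2
(-27972 + 5246) + (7*(-29))*((5 + 6)*x(b(0, 0))) = (-27972 + 5246) + (7*(-29))*((5 + 6)*√2) = -22726 - 2233*√2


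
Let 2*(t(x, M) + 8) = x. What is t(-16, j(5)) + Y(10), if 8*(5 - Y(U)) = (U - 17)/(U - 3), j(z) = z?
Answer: -87/8 ≈ -10.875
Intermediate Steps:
t(x, M) = -8 + x/2
Y(U) = 5 - (-17 + U)/(8*(-3 + U)) (Y(U) = 5 - (U - 17)/(8*(U - 3)) = 5 - (-17 + U)/(8*(-3 + U)))
t(-16, j(5)) + Y(10) = (-8 + (½)*(-16)) + (-103 + 39*10)/(8*(-3 + 10)) = (-8 - 8) + (⅛)*(-103 + 390)/7 = -16 + (⅛)*(⅐)*287 = -16 + 41/8 = -87/8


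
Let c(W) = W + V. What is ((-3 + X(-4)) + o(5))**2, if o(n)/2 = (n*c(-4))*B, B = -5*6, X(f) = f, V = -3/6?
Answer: 1803649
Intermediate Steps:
V = -1/2 (V = -3*1/6 = -1/2 ≈ -0.50000)
c(W) = -1/2 + W (c(W) = W - 1/2 = -1/2 + W)
B = -30
o(n) = 270*n (o(n) = 2*((n*(-1/2 - 4))*(-30)) = 2*((n*(-9/2))*(-30)) = 2*(-9*n/2*(-30)) = 2*(135*n) = 270*n)
((-3 + X(-4)) + o(5))**2 = ((-3 - 4) + 270*5)**2 = (-7 + 1350)**2 = 1343**2 = 1803649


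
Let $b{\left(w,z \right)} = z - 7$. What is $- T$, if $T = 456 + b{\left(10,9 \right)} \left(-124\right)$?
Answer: $-208$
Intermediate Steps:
$b{\left(w,z \right)} = -7 + z$ ($b{\left(w,z \right)} = z - 7 = -7 + z$)
$T = 208$ ($T = 456 + \left(-7 + 9\right) \left(-124\right) = 456 + 2 \left(-124\right) = 456 - 248 = 208$)
$- T = \left(-1\right) 208 = -208$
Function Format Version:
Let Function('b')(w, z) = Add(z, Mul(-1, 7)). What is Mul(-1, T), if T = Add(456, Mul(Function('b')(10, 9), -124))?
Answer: -208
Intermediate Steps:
Function('b')(w, z) = Add(-7, z) (Function('b')(w, z) = Add(z, -7) = Add(-7, z))
T = 208 (T = Add(456, Mul(Add(-7, 9), -124)) = Add(456, Mul(2, -124)) = Add(456, -248) = 208)
Mul(-1, T) = Mul(-1, 208) = -208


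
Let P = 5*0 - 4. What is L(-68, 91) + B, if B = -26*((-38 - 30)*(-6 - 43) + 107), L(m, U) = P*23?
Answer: -89506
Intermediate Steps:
P = -4 (P = 0 - 4 = -4)
L(m, U) = -92 (L(m, U) = -4*23 = -92)
B = -89414 (B = -26*(-68*(-49) + 107) = -26*(3332 + 107) = -26*3439 = -89414)
L(-68, 91) + B = -92 - 89414 = -89506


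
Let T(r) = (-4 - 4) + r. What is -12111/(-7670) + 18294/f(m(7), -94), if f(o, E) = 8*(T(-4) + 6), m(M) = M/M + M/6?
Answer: -11644471/30680 ≈ -379.55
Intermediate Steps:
m(M) = 1 + M/6 (m(M) = 1 + M*(1/6) = 1 + M/6)
T(r) = -8 + r
f(o, E) = -48 (f(o, E) = 8*((-8 - 4) + 6) = 8*(-12 + 6) = 8*(-6) = -48)
-12111/(-7670) + 18294/f(m(7), -94) = -12111/(-7670) + 18294/(-48) = -12111*(-1/7670) + 18294*(-1/48) = 12111/7670 - 3049/8 = -11644471/30680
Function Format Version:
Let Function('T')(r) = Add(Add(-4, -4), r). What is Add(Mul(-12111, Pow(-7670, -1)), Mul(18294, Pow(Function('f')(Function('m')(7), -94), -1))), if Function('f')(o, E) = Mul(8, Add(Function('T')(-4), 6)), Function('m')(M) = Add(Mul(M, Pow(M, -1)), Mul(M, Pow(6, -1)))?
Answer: Rational(-11644471, 30680) ≈ -379.55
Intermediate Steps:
Function('m')(M) = Add(1, Mul(Rational(1, 6), M)) (Function('m')(M) = Add(1, Mul(M, Rational(1, 6))) = Add(1, Mul(Rational(1, 6), M)))
Function('T')(r) = Add(-8, r)
Function('f')(o, E) = -48 (Function('f')(o, E) = Mul(8, Add(Add(-8, -4), 6)) = Mul(8, Add(-12, 6)) = Mul(8, -6) = -48)
Add(Mul(-12111, Pow(-7670, -1)), Mul(18294, Pow(Function('f')(Function('m')(7), -94), -1))) = Add(Mul(-12111, Pow(-7670, -1)), Mul(18294, Pow(-48, -1))) = Add(Mul(-12111, Rational(-1, 7670)), Mul(18294, Rational(-1, 48))) = Add(Rational(12111, 7670), Rational(-3049, 8)) = Rational(-11644471, 30680)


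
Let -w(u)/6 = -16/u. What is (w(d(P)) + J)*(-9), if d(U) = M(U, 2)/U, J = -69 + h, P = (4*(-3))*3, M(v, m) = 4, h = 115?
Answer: 7362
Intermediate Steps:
P = -36 (P = -12*3 = -36)
J = 46 (J = -69 + 115 = 46)
d(U) = 4/U
w(u) = 96/u (w(u) = -(-96)/u = 96/u)
(w(d(P)) + J)*(-9) = (96/((4/(-36))) + 46)*(-9) = (96/((4*(-1/36))) + 46)*(-9) = (96/(-1/9) + 46)*(-9) = (96*(-9) + 46)*(-9) = (-864 + 46)*(-9) = -818*(-9) = 7362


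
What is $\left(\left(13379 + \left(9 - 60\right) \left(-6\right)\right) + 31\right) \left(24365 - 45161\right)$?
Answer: $-285237936$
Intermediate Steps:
$\left(\left(13379 + \left(9 - 60\right) \left(-6\right)\right) + 31\right) \left(24365 - 45161\right) = \left(\left(13379 - -306\right) + 31\right) \left(-20796\right) = \left(\left(13379 + 306\right) + 31\right) \left(-20796\right) = \left(13685 + 31\right) \left(-20796\right) = 13716 \left(-20796\right) = -285237936$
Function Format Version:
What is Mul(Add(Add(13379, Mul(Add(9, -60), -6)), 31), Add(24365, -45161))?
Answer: -285237936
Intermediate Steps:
Mul(Add(Add(13379, Mul(Add(9, -60), -6)), 31), Add(24365, -45161)) = Mul(Add(Add(13379, Mul(-51, -6)), 31), -20796) = Mul(Add(Add(13379, 306), 31), -20796) = Mul(Add(13685, 31), -20796) = Mul(13716, -20796) = -285237936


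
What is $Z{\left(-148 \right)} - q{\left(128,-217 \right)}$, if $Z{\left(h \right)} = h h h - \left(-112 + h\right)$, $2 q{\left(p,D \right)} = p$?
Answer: $-3241596$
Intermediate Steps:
$q{\left(p,D \right)} = \frac{p}{2}$
$Z{\left(h \right)} = 112 + h^{3} - h$ ($Z{\left(h \right)} = h^{2} h - \left(-112 + h\right) = h^{3} - \left(-112 + h\right) = 112 + h^{3} - h$)
$Z{\left(-148 \right)} - q{\left(128,-217 \right)} = \left(112 + \left(-148\right)^{3} - -148\right) - \frac{1}{2} \cdot 128 = \left(112 - 3241792 + 148\right) - 64 = -3241532 - 64 = -3241596$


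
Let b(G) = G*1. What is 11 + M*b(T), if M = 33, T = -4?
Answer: -121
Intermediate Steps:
b(G) = G
11 + M*b(T) = 11 + 33*(-4) = 11 - 132 = -121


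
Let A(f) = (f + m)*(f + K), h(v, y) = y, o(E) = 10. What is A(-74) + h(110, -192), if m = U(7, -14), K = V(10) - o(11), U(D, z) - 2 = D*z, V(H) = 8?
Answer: 12728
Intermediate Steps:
U(D, z) = 2 + D*z
K = -2 (K = 8 - 1*10 = 8 - 10 = -2)
m = -96 (m = 2 + 7*(-14) = 2 - 98 = -96)
A(f) = (-96 + f)*(-2 + f) (A(f) = (f - 96)*(f - 2) = (-96 + f)*(-2 + f))
A(-74) + h(110, -192) = (192 + (-74)**2 - 98*(-74)) - 192 = (192 + 5476 + 7252) - 192 = 12920 - 192 = 12728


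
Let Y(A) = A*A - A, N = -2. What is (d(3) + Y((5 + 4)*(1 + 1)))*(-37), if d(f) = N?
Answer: -11248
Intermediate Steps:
Y(A) = A² - A
d(f) = -2
(d(3) + Y((5 + 4)*(1 + 1)))*(-37) = (-2 + ((5 + 4)*(1 + 1))*(-1 + (5 + 4)*(1 + 1)))*(-37) = (-2 + (9*2)*(-1 + 9*2))*(-37) = (-2 + 18*(-1 + 18))*(-37) = (-2 + 18*17)*(-37) = (-2 + 306)*(-37) = 304*(-37) = -11248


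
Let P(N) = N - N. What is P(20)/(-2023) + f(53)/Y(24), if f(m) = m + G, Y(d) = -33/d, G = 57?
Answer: -80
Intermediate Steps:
P(N) = 0
f(m) = 57 + m (f(m) = m + 57 = 57 + m)
P(20)/(-2023) + f(53)/Y(24) = 0/(-2023) + (57 + 53)/((-33/24)) = 0*(-1/2023) + 110/((-33*1/24)) = 0 + 110/(-11/8) = 0 + 110*(-8/11) = 0 - 80 = -80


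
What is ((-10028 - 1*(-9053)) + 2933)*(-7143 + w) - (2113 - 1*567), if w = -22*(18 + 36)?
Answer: -16313644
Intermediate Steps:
w = -1188 (w = -22*54 = -1188)
((-10028 - 1*(-9053)) + 2933)*(-7143 + w) - (2113 - 1*567) = ((-10028 - 1*(-9053)) + 2933)*(-7143 - 1188) - (2113 - 1*567) = ((-10028 + 9053) + 2933)*(-8331) - (2113 - 567) = (-975 + 2933)*(-8331) - 1*1546 = 1958*(-8331) - 1546 = -16312098 - 1546 = -16313644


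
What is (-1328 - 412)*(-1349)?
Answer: 2347260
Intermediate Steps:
(-1328 - 412)*(-1349) = -1740*(-1349) = 2347260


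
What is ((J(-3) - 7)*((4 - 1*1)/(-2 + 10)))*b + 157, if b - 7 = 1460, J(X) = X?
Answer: -21377/4 ≈ -5344.3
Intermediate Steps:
b = 1467 (b = 7 + 1460 = 1467)
((J(-3) - 7)*((4 - 1*1)/(-2 + 10)))*b + 157 = ((-3 - 7)*((4 - 1*1)/(-2 + 10)))*1467 + 157 = -10*(4 - 1)/8*1467 + 157 = -30/8*1467 + 157 = -10*3/8*1467 + 157 = -15/4*1467 + 157 = -22005/4 + 157 = -21377/4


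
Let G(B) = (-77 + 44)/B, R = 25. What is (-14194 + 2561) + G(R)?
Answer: -290858/25 ≈ -11634.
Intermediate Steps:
G(B) = -33/B
(-14194 + 2561) + G(R) = (-14194 + 2561) - 33/25 = -11633 - 33*1/25 = -11633 - 33/25 = -290858/25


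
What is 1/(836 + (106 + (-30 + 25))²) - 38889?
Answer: -429217892/11037 ≈ -38889.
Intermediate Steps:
1/(836 + (106 + (-30 + 25))²) - 38889 = 1/(836 + (106 - 5)²) - 38889 = 1/(836 + 101²) - 38889 = 1/(836 + 10201) - 38889 = 1/11037 - 38889 = -429217892/11037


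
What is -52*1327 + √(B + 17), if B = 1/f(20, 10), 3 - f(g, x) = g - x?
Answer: -69004 + √826/7 ≈ -69000.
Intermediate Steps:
f(g, x) = 3 + x - g (f(g, x) = 3 - (g - x) = 3 + (x - g) = 3 + x - g)
B = -⅐ (B = 1/(3 + 10 - 1*20) = 1/(3 + 10 - 20) = 1/(-7) = -⅐ ≈ -0.14286)
-52*1327 + √(B + 17) = -52*1327 + √(-⅐ + 17) = -69004 + √(118/7) = -69004 + √826/7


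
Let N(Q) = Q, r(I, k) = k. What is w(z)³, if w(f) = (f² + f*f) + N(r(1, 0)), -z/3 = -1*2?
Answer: 373248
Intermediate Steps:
z = 6 (z = -(-3)*2 = -3*(-2) = 6)
w(f) = 2*f² (w(f) = (f² + f*f) + 0 = (f² + f²) + 0 = 2*f² + 0 = 2*f²)
w(z)³ = (2*6²)³ = (2*36)³ = 72³ = 373248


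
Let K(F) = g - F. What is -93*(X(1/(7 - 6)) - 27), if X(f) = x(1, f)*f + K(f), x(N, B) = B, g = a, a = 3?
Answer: 2232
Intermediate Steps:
g = 3
K(F) = 3 - F
X(f) = 3 + f² - f (X(f) = f*f + (3 - f) = f² + (3 - f) = 3 + f² - f)
-93*(X(1/(7 - 6)) - 27) = -93*((3 + (1/(7 - 6))² - 1/(7 - 6)) - 27) = -93*((3 + (1/1)² - 1/1) - 27) = -93*((3 + 1² - 1*1) - 27) = -93*((3 + 1 - 1) - 27) = -93*(3 - 27) = -93*(-24) = 2232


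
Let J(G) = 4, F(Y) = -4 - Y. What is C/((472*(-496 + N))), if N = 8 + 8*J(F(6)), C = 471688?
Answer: -58961/26904 ≈ -2.1915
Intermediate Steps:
N = 40 (N = 8 + 8*4 = 8 + 32 = 40)
C/((472*(-496 + N))) = 471688/((472*(-496 + 40))) = 471688/((472*(-456))) = 471688/(-215232) = 471688*(-1/215232) = -58961/26904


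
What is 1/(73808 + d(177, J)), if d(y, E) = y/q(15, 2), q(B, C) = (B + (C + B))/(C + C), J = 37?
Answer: 8/590641 ≈ 1.3545e-5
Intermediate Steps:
q(B, C) = (C + 2*B)/(2*C) (q(B, C) = (B + (B + C))/((2*C)) = (C + 2*B)*(1/(2*C)) = (C + 2*B)/(2*C))
d(y, E) = y/8 (d(y, E) = y/(((15 + (½)*2)/2)) = y/(((15 + 1)/2)) = y/(((½)*16)) = y/8)
1/(73808 + d(177, J)) = 1/(73808 + (⅛)*177) = 1/(73808 + 177/8) = 1/(590641/8) = 8/590641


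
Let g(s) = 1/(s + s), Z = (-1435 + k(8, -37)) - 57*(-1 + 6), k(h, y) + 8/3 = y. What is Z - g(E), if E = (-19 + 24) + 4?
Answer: -31675/18 ≈ -1759.7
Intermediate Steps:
E = 9 (E = 5 + 4 = 9)
k(h, y) = -8/3 + y
Z = -5279/3 (Z = (-1435 + (-8/3 - 37)) - 57*(-1 + 6) = (-1435 - 119/3) - 57*5 = -4424/3 - 285 = -5279/3 ≈ -1759.7)
g(s) = 1/(2*s)
Z - g(E) = -5279/3 - 1/(2*9) = -5279/3 - 1*1/18 = -5279/3 - 1/18 = -31675/18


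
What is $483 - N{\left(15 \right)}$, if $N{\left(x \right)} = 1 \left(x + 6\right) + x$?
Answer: $447$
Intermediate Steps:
$N{\left(x \right)} = 6 + 2 x$ ($N{\left(x \right)} = 1 \left(6 + x\right) + x = \left(6 + x\right) + x = 6 + 2 x$)
$483 - N{\left(15 \right)} = 483 - \left(6 + 2 \cdot 15\right) = 483 - \left(6 + 30\right) = 483 - 36 = 447$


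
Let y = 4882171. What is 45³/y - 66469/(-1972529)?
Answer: 38789209948/740786452343 ≈ 0.052362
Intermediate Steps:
45³/y - 66469/(-1972529) = 45³/4882171 - 66469/(-1972529) = 91125*(1/4882171) - 66469*(-1/1972529) = 91125/4882171 + 5113/151733 = 38789209948/740786452343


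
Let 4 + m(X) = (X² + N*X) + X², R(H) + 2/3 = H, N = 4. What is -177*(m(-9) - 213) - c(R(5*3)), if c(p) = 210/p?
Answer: 691971/43 ≈ 16092.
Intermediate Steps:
R(H) = -⅔ + H
m(X) = -4 + 2*X² + 4*X (m(X) = -4 + ((X² + 4*X) + X²) = -4 + (2*X² + 4*X) = -4 + 2*X² + 4*X)
-177*(m(-9) - 213) - c(R(5*3)) = -177*((-4 + 2*(-9)² + 4*(-9)) - 213) - 210/(-⅔ + 5*3) = -177*((-4 + 2*81 - 36) - 213) - 210/(-⅔ + 15) = -177*((-4 + 162 - 36) - 213) - 210/43/3 = -177*(122 - 213) - 210*3/43 = -177*(-91) - 1*630/43 = 16107 - 630/43 = 691971/43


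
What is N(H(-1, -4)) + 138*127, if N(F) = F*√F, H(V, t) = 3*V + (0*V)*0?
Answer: 17526 - 3*I*√3 ≈ 17526.0 - 5.1962*I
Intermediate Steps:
H(V, t) = 3*V (H(V, t) = 3*V + 0*0 = 3*V + 0 = 3*V)
N(F) = F^(3/2)
N(H(-1, -4)) + 138*127 = (3*(-1))^(3/2) + 138*127 = (-3)^(3/2) + 17526 = -3*I*√3 + 17526 = 17526 - 3*I*√3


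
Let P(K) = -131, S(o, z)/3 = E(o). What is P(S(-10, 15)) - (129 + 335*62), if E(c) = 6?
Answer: -21030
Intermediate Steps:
S(o, z) = 18 (S(o, z) = 3*6 = 18)
P(S(-10, 15)) - (129 + 335*62) = -131 - (129 + 335*62) = -131 - (129 + 20770) = -131 - 1*20899 = -131 - 20899 = -21030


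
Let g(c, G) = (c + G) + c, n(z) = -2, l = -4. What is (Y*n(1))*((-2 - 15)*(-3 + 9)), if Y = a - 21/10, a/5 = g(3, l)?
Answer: 8058/5 ≈ 1611.6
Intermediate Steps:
g(c, G) = G + 2*c (g(c, G) = (G + c) + c = G + 2*c)
a = 10 (a = 5*(-4 + 2*3) = 5*(-4 + 6) = 5*2 = 10)
Y = 79/10 (Y = 10 - 21/10 = 79/10 ≈ 7.9000)
(Y*n(1))*((-2 - 15)*(-3 + 9)) = ((79/10)*(-2))*((-2 - 15)*(-3 + 9)) = -(-1343)*6/5 = -79/5*(-102) = 8058/5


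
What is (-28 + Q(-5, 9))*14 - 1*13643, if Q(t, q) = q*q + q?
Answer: -12775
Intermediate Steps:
Q(t, q) = q + q**2 (Q(t, q) = q**2 + q = q + q**2)
(-28 + Q(-5, 9))*14 - 1*13643 = (-28 + 9*(1 + 9))*14 - 1*13643 = (-28 + 9*10)*14 - 13643 = (-28 + 90)*14 - 13643 = 62*14 - 13643 = 868 - 13643 = -12775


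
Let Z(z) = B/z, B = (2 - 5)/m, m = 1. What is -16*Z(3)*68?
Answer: 1088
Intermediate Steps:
B = -3 (B = (2 - 5)/1 = -3*1 = -3)
Z(z) = -3/z
-16*Z(3)*68 = -(-48)/3*68 = -16*(-1)*68 = 16*68 = 1088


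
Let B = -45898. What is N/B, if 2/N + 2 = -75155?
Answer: 1/1724777993 ≈ 5.7979e-10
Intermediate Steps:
N = -2/75157 (N = 2/(-2 - 75155) = 2/(-75157) = 2*(-1/75157) = -2/75157 ≈ -2.6611e-5)
N/B = -2/75157/(-45898) = -2/75157*(-1/45898) = 1/1724777993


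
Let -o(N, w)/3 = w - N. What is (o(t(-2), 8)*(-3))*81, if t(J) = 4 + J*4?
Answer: 8748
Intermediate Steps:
t(J) = 4 + 4*J
o(N, w) = -3*w + 3*N (o(N, w) = -3*(w - N) = -3*w + 3*N)
(o(t(-2), 8)*(-3))*81 = ((-3*8 + 3*(4 + 4*(-2)))*(-3))*81 = ((-24 + 3*(4 - 8))*(-3))*81 = ((-24 + 3*(-4))*(-3))*81 = ((-24 - 12)*(-3))*81 = -36*(-3)*81 = 108*81 = 8748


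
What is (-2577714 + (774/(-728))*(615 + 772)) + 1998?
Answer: -938097393/364 ≈ -2.5772e+6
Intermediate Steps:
(-2577714 + (774/(-728))*(615 + 772)) + 1998 = (-2577714 + (774*(-1/728))*1387) + 1998 = (-2577714 - 387/364*1387) + 1998 = (-2577714 - 536769/364) + 1998 = -938824665/364 + 1998 = -938097393/364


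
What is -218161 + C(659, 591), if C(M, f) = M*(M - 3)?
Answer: 214143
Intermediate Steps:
C(M, f) = M*(-3 + M)
-218161 + C(659, 591) = -218161 + 659*(-3 + 659) = -218161 + 659*656 = -218161 + 432304 = 214143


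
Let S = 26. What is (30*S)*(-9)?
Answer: -7020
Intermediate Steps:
(30*S)*(-9) = (30*26)*(-9) = 780*(-9) = -7020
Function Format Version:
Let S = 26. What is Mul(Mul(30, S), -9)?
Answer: -7020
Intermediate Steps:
Mul(Mul(30, S), -9) = Mul(Mul(30, 26), -9) = Mul(780, -9) = -7020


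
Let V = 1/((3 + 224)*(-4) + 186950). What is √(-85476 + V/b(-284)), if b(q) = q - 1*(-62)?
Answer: 5*I*√162005451611534531/6883554 ≈ 292.36*I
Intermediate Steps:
b(q) = 62 + q (b(q) = q + 62 = 62 + q)
V = 1/186042 (V = 1/(227*(-4) + 186950) = 1/(-908 + 186950) = 1/186042 ≈ 5.3751e-6)
√(-85476 + V/b(-284)) = √(-85476 + 1/(186042*(62 - 284))) = √(-85476 + (1/186042)/(-222)) = √(-85476 + (1/186042)*(-1/222)) = √(-85476 - 1/41301324) = √(-3530271970225/41301324) = 5*I*√162005451611534531/6883554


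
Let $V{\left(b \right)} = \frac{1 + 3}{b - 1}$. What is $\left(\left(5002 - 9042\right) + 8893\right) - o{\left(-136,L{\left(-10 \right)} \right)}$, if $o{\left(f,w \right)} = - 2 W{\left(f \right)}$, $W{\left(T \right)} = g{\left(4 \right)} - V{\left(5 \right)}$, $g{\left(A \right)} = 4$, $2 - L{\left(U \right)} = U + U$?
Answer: $4859$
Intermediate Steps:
$L{\left(U \right)} = 2 - 2 U$ ($L{\left(U \right)} = 2 - \left(U + U\right) = 2 - 2 U$)
$V{\left(b \right)} = \frac{4}{-1 + b}$
$W{\left(T \right)} = 3$ ($W{\left(T \right)} = 4 - \frac{4}{-1 + 5} = 4 - \frac{4}{4} = 4 - 4 \cdot \frac{1}{4} = 4 - 1 = 3$)
$o{\left(f,w \right)} = -6$ ($o{\left(f,w \right)} = \left(-2\right) 3 = -6$)
$\left(\left(5002 - 9042\right) + 8893\right) - o{\left(-136,L{\left(-10 \right)} \right)} = \left(\left(5002 - 9042\right) + 8893\right) - -6 = \left(-4040 + 8893\right) + 6 = 4853 + 6 = 4859$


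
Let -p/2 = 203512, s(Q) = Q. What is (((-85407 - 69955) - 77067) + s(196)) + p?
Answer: -639257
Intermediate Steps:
p = -407024 (p = -2*203512 = -407024)
(((-85407 - 69955) - 77067) + s(196)) + p = (((-85407 - 69955) - 77067) + 196) - 407024 = ((-155362 - 77067) + 196) - 407024 = (-232429 + 196) - 407024 = -232233 - 407024 = -639257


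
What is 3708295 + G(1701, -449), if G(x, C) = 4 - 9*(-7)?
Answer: 3708362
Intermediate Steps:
G(x, C) = 67 (G(x, C) = 4 + 63 = 67)
3708295 + G(1701, -449) = 3708295 + 67 = 3708362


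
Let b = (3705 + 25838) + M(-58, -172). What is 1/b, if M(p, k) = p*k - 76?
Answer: 1/39443 ≈ 2.5353e-5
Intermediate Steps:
M(p, k) = -76 + k*p (M(p, k) = k*p - 76 = -76 + k*p)
b = 39443 (b = (3705 + 25838) + (-76 - 172*(-58)) = 29543 + (-76 + 9976) = 29543 + 9900 = 39443)
1/b = 1/39443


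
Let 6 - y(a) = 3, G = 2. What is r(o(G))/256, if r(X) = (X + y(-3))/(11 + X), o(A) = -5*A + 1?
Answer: -3/256 ≈ -0.011719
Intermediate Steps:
o(A) = 1 - 5*A
y(a) = 3 (y(a) = 6 - 1*3 = 6 - 3 = 3)
r(X) = (3 + X)/(11 + X) (r(X) = (X + 3)/(11 + X) = (3 + X)/(11 + X))
r(o(G))/256 = ((3 + (1 - 5*2))/(11 + (1 - 5*2)))/256 = ((3 + (1 - 10))/(11 + (1 - 10)))*(1/256) = ((3 - 9)/(11 - 9))*(1/256) = (-6/2)*(1/256) = ((½)*(-6))*(1/256) = -3*1/256 = -3/256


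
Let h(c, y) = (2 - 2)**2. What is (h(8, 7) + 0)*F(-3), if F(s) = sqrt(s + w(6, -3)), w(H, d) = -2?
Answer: 0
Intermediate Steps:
h(c, y) = 0 (h(c, y) = 0**2 = 0)
F(s) = sqrt(-2 + s) (F(s) = sqrt(s - 2) = sqrt(-2 + s))
(h(8, 7) + 0)*F(-3) = (0 + 0)*sqrt(-2 - 3) = 0*sqrt(-5) = 0*(I*sqrt(5)) = 0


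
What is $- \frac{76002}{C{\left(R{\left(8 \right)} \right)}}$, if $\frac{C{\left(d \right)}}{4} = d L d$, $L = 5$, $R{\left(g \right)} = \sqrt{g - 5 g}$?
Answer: $\frac{38001}{320} \approx 118.75$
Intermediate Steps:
$R{\left(g \right)} = 2 \sqrt{- g}$ ($R{\left(g \right)} = \sqrt{- 4 g} = 2 \sqrt{- g}$)
$C{\left(d \right)} = 20 d^{2}$ ($C{\left(d \right)} = 4 d 5 d = 4 \cdot 5 d d = 4 \cdot 5 d^{2} = 20 d^{2}$)
$- \frac{76002}{C{\left(R{\left(8 \right)} \right)}} = - \frac{76002}{20 \left(2 \sqrt{\left(-1\right) 8}\right)^{2}} = - \frac{76002}{20 \left(2 \sqrt{-8}\right)^{2}} = - \frac{76002}{20 \left(2 \cdot 2 i \sqrt{2}\right)^{2}} = - \frac{76002}{20 \left(4 i \sqrt{2}\right)^{2}} = - \frac{76002}{20 \left(-32\right)} = - \frac{76002}{-640} = \left(-76002\right) \left(- \frac{1}{640}\right) = \frac{38001}{320}$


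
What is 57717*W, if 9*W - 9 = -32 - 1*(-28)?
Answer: 32065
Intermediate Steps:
W = 5/9 (W = 1 + (-32 - 1*(-28))/9 = 1 + (-32 + 28)/9 = 1 + (1/9)*(-4) = 1 - 4/9 = 5/9 ≈ 0.55556)
57717*W = 57717*(5/9) = 32065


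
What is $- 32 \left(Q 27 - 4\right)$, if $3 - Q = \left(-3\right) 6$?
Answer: $-18016$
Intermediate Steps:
$Q = 21$ ($Q = 3 - \left(-3\right) 6 = 3 - -18 = 3 + 18 = 21$)
$- 32 \left(Q 27 - 4\right) = - 32 \left(21 \cdot 27 - 4\right) = - 32 \left(567 - 4\right) = \left(-32\right) 563 = -18016$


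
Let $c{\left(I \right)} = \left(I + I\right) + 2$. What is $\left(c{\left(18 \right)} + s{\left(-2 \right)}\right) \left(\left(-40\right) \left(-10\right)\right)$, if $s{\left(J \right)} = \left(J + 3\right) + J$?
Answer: $14800$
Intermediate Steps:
$c{\left(I \right)} = 2 + 2 I$ ($c{\left(I \right)} = 2 I + 2 = 2 + 2 I$)
$s{\left(J \right)} = 3 + 2 J$ ($s{\left(J \right)} = \left(3 + J\right) + J = 3 + 2 J$)
$\left(c{\left(18 \right)} + s{\left(-2 \right)}\right) \left(\left(-40\right) \left(-10\right)\right) = \left(\left(2 + 2 \cdot 18\right) + \left(3 + 2 \left(-2\right)\right)\right) \left(\left(-40\right) \left(-10\right)\right) = \left(\left(2 + 36\right) + \left(3 - 4\right)\right) 400 = \left(38 - 1\right) 400 = 37 \cdot 400 = 14800$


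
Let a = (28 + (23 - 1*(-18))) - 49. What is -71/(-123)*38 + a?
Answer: 5158/123 ≈ 41.935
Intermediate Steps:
a = 20 (a = (28 + (23 + 18)) - 49 = (28 + 41) - 49 = 69 - 49 = 20)
-71/(-123)*38 + a = -71/(-123)*38 + 20 = -71*(-1/123)*38 + 20 = (71/123)*38 + 20 = 2698/123 + 20 = 5158/123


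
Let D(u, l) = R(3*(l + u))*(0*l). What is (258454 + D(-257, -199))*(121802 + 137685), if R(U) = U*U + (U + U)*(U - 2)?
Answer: 67065453098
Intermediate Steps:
R(U) = U² + 2*U*(-2 + U) (R(U) = U² + (2*U)*(-2 + U) = U² + 2*U*(-2 + U))
D(u, l) = 0 (D(u, l) = ((3*(l + u))*(-4 + 3*(3*(l + u))))*(0*l) = ((3*l + 3*u)*(-4 + 3*(3*l + 3*u)))*0 = ((3*l + 3*u)*(-4 + (9*l + 9*u)))*0 = ((3*l + 3*u)*(-4 + 9*l + 9*u))*0 = 0)
(258454 + D(-257, -199))*(121802 + 137685) = (258454 + 0)*(121802 + 137685) = 258454*259487 = 67065453098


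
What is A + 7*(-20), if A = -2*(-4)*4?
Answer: -108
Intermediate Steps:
A = 32 (A = 8*4 = 32)
A + 7*(-20) = 32 + 7*(-20) = 32 - 140 = -108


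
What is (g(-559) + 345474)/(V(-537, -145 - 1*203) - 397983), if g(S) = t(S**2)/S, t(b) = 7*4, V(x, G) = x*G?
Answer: -193119938/118008813 ≈ -1.6365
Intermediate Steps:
V(x, G) = G*x
t(b) = 28
g(S) = 28/S
(g(-559) + 345474)/(V(-537, -145 - 1*203) - 397983) = (28/(-559) + 345474)/((-145 - 1*203)*(-537) - 397983) = (28*(-1/559) + 345474)/((-145 - 203)*(-537) - 397983) = (-28/559 + 345474)/(-348*(-537) - 397983) = 193119938/(559*(186876 - 397983)) = (193119938/559)/(-211107) = (193119938/559)*(-1/211107) = -193119938/118008813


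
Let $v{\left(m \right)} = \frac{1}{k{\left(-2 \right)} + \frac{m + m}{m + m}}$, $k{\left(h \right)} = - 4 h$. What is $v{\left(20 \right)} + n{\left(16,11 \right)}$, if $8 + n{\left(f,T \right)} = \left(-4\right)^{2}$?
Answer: $\frac{73}{9} \approx 8.1111$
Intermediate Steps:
$n{\left(f,T \right)} = 8$ ($n{\left(f,T \right)} = -8 + \left(-4\right)^{2} = -8 + 16 = 8$)
$v{\left(m \right)} = \frac{1}{9}$ ($v{\left(m \right)} = \frac{1}{\left(-4\right) \left(-2\right) + \frac{m + m}{m + m}} = \frac{1}{8 + \frac{2 m}{2 m}} = \frac{1}{8 + 2 m \frac{1}{2 m}} = \frac{1}{8 + 1} = \frac{1}{9}$)
$v{\left(20 \right)} + n{\left(16,11 \right)} = \frac{1}{9} + 8 = \frac{73}{9}$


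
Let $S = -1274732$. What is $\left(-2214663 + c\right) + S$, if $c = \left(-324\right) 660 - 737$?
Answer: $-3703972$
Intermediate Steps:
$c = -214577$ ($c = -213840 - 737 = -214577$)
$\left(-2214663 + c\right) + S = \left(-2214663 - 214577\right) - 1274732 = -2429240 - 1274732 = -3703972$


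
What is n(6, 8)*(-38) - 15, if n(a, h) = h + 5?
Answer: -509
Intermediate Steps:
n(a, h) = 5 + h
n(6, 8)*(-38) - 15 = (5 + 8)*(-38) - 15 = 13*(-38) - 15 = -494 - 15 = -509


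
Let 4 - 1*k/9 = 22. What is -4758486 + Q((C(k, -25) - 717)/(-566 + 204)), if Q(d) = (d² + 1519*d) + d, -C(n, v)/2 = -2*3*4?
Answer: -623202481263/131044 ≈ -4.7557e+6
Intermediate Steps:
k = -162 (k = 36 - 9*22 = 36 - 198 = -162)
C(n, v) = 48 (C(n, v) = -2*(-2*3)*4 = -(-12)*4 = -2*(-24) = 48)
Q(d) = d² + 1520*d
-4758486 + Q((C(k, -25) - 717)/(-566 + 204)) = -4758486 + ((48 - 717)/(-566 + 204))*(1520 + (48 - 717)/(-566 + 204)) = -4758486 + (-669/(-362))*(1520 - 669/(-362)) = -4758486 + (-669*(-1/362))*(1520 - 669*(-1/362)) = -4758486 + 669*(1520 + 669/362)/362 = -4758486 + (669/362)*(550909/362) = -4758486 + 368558121/131044 = -623202481263/131044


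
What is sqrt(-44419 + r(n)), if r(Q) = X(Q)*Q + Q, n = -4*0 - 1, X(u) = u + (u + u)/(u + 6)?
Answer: 3*I*sqrt(123385)/5 ≈ 210.76*I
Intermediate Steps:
X(u) = u + 2*u/(6 + u) (X(u) = u + (2*u)/(6 + u) = u + 2*u/(6 + u))
n = -1 (n = 0 - 1 = -1)
r(Q) = Q + Q**2*(8 + Q)/(6 + Q) (r(Q) = (Q*(8 + Q)/(6 + Q))*Q + Q = Q**2*(8 + Q)/(6 + Q) + Q = Q + Q**2*(8 + Q)/(6 + Q))
sqrt(-44419 + r(n)) = sqrt(-44419 - (6 - 1 - (8 - 1))/(6 - 1)) = sqrt(-44419 - 1*(6 - 1 - 1*7)/5) = sqrt(-44419 - 1*1/5*(6 - 1 - 7)) = sqrt(-44419 - 1*1/5*(-2)) = sqrt(-44419 + 2/5) = sqrt(-222093/5) = 3*I*sqrt(123385)/5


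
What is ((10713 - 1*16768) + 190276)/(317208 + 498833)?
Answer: 184221/816041 ≈ 0.22575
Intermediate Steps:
((10713 - 1*16768) + 190276)/(317208 + 498833) = ((10713 - 16768) + 190276)/816041 = (-6055 + 190276)*(1/816041) = 184221*(1/816041) = 184221/816041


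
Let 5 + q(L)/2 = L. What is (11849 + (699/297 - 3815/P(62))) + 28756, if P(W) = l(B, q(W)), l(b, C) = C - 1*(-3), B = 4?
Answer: 52219699/1287 ≈ 40575.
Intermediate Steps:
q(L) = -10 + 2*L
l(b, C) = 3 + C (l(b, C) = C + 3 = 3 + C)
P(W) = -7 + 2*W (P(W) = 3 + (-10 + 2*W) = -7 + 2*W)
(11849 + (699/297 - 3815/P(62))) + 28756 = (11849 + (699/297 - 3815/(-7 + 2*62))) + 28756 = (11849 + (699*(1/297) - 3815/(-7 + 124))) + 28756 = (11849 + (233/99 - 3815/117)) + 28756 = (11849 - 38936/1287) + 28756 = 15210727/1287 + 28756 = 52219699/1287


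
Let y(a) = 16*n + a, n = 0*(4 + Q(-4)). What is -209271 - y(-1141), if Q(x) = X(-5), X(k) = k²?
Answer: -208130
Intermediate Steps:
Q(x) = 25 (Q(x) = (-5)² = 25)
n = 0 (n = 0*(4 + 25) = 0*29 = 0)
y(a) = a (y(a) = 16*0 + a = 0 + a = a)
-209271 - y(-1141) = -209271 - 1*(-1141) = -209271 + 1141 = -208130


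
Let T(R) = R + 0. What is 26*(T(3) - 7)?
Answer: -104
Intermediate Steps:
T(R) = R
26*(T(3) - 7) = 26*(3 - 7) = 26*(-4) = -104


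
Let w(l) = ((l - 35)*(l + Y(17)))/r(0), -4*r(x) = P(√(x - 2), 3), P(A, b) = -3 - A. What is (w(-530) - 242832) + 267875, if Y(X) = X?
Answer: 3753613/11 - 1159380*I*√2/11 ≈ 3.4124e+5 - 1.4906e+5*I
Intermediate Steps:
r(x) = ¾ + √(-2 + x)/4 (r(x) = -(-3 - √(x - 2))/4 = -(-3 - √(-2 + x))/4 = ¾ + √(-2 + x)/4)
w(l) = (-35 + l)*(17 + l)/(¾ + I*√2/4) (w(l) = ((l - 35)*(l + 17))/(¾ + √(-2 + 0)/4) = ((-35 + l)*(17 + l))/(¾ + √(-2)/4) = ((-35 + l)*(17 + l))/(¾ + (I*√2)/4) = ((-35 + l)*(17 + l))/(¾ + I*√2/4) = (-35 + l)*(17 + l)/(¾ + I*√2/4))
(w(-530) - 242832) + 267875 = (4*(-595 + (-530)² - 18*(-530))/(3 + I*√2) - 242832) + 267875 = (4*(-595 + 280900 + 9540)/(3 + I*√2) - 242832) + 267875 = (4*289845/(3 + I*√2) - 242832) + 267875 = (1159380/(3 + I*√2) - 242832) + 267875 = (-242832 + 1159380/(3 + I*√2)) + 267875 = 25043 + 1159380/(3 + I*√2)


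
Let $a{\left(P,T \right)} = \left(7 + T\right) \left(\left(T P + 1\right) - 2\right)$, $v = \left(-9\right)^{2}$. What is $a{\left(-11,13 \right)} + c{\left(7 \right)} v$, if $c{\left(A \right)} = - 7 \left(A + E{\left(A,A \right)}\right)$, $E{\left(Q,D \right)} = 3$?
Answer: $-8550$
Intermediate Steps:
$v = 81$
$c{\left(A \right)} = -21 - 7 A$ ($c{\left(A \right)} = - 7 \left(A + 3\right) = - 7 \left(3 + A\right) = -21 - 7 A$)
$a{\left(P,T \right)} = \left(-1 + P T\right) \left(7 + T\right)$ ($a{\left(P,T \right)} = \left(7 + T\right) \left(\left(P T + 1\right) - 2\right) = \left(7 + T\right) \left(\left(1 + P T\right) - 2\right) = \left(7 + T\right) \left(-1 + P T\right) = \left(-1 + P T\right) \left(7 + T\right)$)
$a{\left(-11,13 \right)} + c{\left(7 \right)} v = \left(-7 - 13 - 11 \cdot 13^{2} + 7 \left(-11\right) 13\right) + \left(-21 - 49\right) 81 = \left(-7 - 13 - 1859 - 1001\right) + \left(-21 - 49\right) 81 = \left(-7 - 13 - 1859 - 1001\right) - 5670 = -2880 - 5670 = -8550$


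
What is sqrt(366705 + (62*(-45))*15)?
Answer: 3*sqrt(36095) ≈ 569.96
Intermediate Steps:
sqrt(366705 + (62*(-45))*15) = sqrt(366705 - 2790*15) = sqrt(366705 - 41850) = sqrt(324855) = 3*sqrt(36095)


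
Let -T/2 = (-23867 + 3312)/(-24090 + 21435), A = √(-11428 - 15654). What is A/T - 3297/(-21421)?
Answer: 3297/21421 - 531*I*√27082/8222 ≈ 0.15391 - 10.628*I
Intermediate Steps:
A = I*√27082 (A = √(-27082) = I*√27082 ≈ 164.57*I)
T = -8222/531 (T = -2*(-23867 + 3312)/(-24090 + 21435) = -(-41110)/(-2655) = -(-41110)*(-1)/2655 = -2*4111/531 = -8222/531 ≈ -15.484)
A/T - 3297/(-21421) = (I*√27082)/(-8222/531) - 3297/(-21421) = (I*√27082)*(-531/8222) - 3297*(-1/21421) = -531*I*√27082/8222 + 3297/21421 = 3297/21421 - 531*I*√27082/8222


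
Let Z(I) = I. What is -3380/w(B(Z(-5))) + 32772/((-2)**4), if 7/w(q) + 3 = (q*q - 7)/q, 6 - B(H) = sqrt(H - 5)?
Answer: (-64329*sqrt(10) + 330586*I)/(28*(sqrt(10) + 6*I)) ≈ 1040.5 + 1759.3*I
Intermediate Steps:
B(H) = 6 - sqrt(-5 + H) (B(H) = 6 - sqrt(H - 5) = 6 - sqrt(-5 + H))
w(q) = 7/(-3 + (-7 + q**2)/q) (w(q) = 7/(-3 + (q*q - 7)/q) = 7/(-3 + (q**2 - 7)/q) = 7/(-3 + (-7 + q**2)/q))
-3380/w(B(Z(-5))) + 32772/((-2)**4) = -3380*(-7 + (6 - sqrt(-5 - 5))**2 - 3*(6 - sqrt(-5 - 5)))/(7*(6 - sqrt(-5 - 5))) + 32772/((-2)**4) = -3380*(-7 + (6 - sqrt(-10))**2 - 3*(6 - sqrt(-10)))/(7*(6 - sqrt(-10))) + 32772/16 = -3380*(-7 + (6 - I*sqrt(10))**2 - 3*(6 - I*sqrt(10)))/(7*(6 - I*sqrt(10))) + 32772*(1/16) = -3380*(-7 + (6 - I*sqrt(10))**2 - 3*(6 - I*sqrt(10)))/(7*(6 - I*sqrt(10))) + 8193/4 = -3380*(-7 + (6 - I*sqrt(10))**2 + (-18 + 3*I*sqrt(10)))/(7*(6 - I*sqrt(10))) + 8193/4 = -3380*(-25 + (6 - I*sqrt(10))**2 + 3*I*sqrt(10))/(7*(6 - I*sqrt(10))) + 8193/4 = 8193/4 - 3380*(-25 + (6 - I*sqrt(10))**2 + 3*I*sqrt(10))/(7*(6 - I*sqrt(10)))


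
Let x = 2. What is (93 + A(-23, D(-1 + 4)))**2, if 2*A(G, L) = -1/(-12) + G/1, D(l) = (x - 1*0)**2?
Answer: 3829849/576 ≈ 6649.0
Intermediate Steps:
D(l) = 4 (D(l) = (2 - 1*0)**2 = (2 + 0)**2 = 2**2 = 4)
A(G, L) = 1/24 + G/2 (A(G, L) = (-1/(-12) + G/1)/2 = (-1*(-1/12) + G*1)/2 = (1/12 + G)/2 = 1/24 + G/2)
(93 + A(-23, D(-1 + 4)))**2 = (93 + (1/24 + (1/2)*(-23)))**2 = (93 + (1/24 - 23/2))**2 = (93 - 275/24)**2 = (1957/24)**2 = 3829849/576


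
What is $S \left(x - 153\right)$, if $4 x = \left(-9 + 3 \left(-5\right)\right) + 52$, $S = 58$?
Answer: $-8468$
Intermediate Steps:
$x = 7$ ($x = \frac{\left(-9 + 3 \left(-5\right)\right) + 52}{4} = \frac{\left(-9 - 15\right) + 52}{4} = \frac{-24 + 52}{4} = \frac{1}{4} \cdot 28 = 7$)
$S \left(x - 153\right) = 58 \left(7 - 153\right) = 58 \left(-146\right) = -8468$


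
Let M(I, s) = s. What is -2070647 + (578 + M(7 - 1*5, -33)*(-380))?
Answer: -2057529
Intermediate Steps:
-2070647 + (578 + M(7 - 1*5, -33)*(-380)) = -2070647 + (578 - 33*(-380)) = -2070647 + (578 + 12540) = -2070647 + 13118 = -2057529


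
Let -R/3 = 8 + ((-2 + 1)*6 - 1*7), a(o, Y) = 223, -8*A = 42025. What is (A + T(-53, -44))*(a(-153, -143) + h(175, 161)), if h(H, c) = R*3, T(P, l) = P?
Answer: -2844083/2 ≈ -1.4220e+6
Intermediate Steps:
A = -42025/8 (A = -⅛*42025 = -42025/8 ≈ -5253.1)
R = 15 (R = -3*(8 + ((-2 + 1)*6 - 1*7)) = -3*(8 + (-1*6 - 7)) = -3*(8 + (-6 - 7)) = -3*(8 - 13) = -3*(-5) = 15)
h(H, c) = 45 (h(H, c) = 15*3 = 45)
(A + T(-53, -44))*(a(-153, -143) + h(175, 161)) = (-42025/8 - 53)*(223 + 45) = -42449/8*268 = -2844083/2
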